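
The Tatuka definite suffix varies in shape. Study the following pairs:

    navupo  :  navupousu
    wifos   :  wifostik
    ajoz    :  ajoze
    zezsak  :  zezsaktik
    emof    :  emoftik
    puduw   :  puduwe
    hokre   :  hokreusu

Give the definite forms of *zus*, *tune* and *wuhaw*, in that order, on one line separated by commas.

zustik, tuneusu, wuhawe

The alternation tracks the final sound of the stem — -tik when the stem ends in a voiceless consonant (*wifos*, *zezsak*, *emof*); -e when the stem ends in a voiced consonant (*ajoz*, *puduw*); -usu when the stem ends in a vowel (*navupo*, *hokre*).
*zus* — final sound /s/ (a voiceless consonant) → -tik → *zustik*.
The final sound of *tune* is /e/, which is a vowel, so the suffix is -usu, giving *tuneusu*.
The final sound of *wuhaw* is /w/, which is a voiced consonant, so the suffix is -e, giving *wuhawe*.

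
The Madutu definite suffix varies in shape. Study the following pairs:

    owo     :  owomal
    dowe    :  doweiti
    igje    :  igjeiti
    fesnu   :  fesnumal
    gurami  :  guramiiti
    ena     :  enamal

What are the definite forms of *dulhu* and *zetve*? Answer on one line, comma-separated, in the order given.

The alternation tracks the last vowel of the stem — -iti when the last vowel of the stem is a front vowel (*dowe*, *igje*, *gurami*); -mal when the last vowel of the stem is a back vowel (*owo*, *fesnu*, *ena*).
*dulhu*: last vowel = /u/, a back vowel → -mal → *dulhumal*.
Since the last vowel of *zetve* is /e/ (a front vowel), it takes -iti, giving *zetveiti*.

dulhumal, zetveiti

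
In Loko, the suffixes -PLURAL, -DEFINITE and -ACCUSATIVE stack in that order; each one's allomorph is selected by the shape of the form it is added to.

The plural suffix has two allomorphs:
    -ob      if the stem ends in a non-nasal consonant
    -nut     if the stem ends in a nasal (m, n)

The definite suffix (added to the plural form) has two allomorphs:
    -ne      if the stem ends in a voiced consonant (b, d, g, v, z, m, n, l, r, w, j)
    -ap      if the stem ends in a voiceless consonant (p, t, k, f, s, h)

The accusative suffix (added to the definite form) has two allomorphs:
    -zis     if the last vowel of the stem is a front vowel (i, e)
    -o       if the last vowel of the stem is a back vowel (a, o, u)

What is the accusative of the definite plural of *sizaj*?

*sizaj* — final consonant /j/ (non-nasal) → -ob → *sizajob*.
The plural form *sizajob* — final consonant /b/ (voiced) → -ne → *sizajobne*.
Since the last vowel of the definite form *sizajobne* is /e/ (a front vowel), it takes -zis, giving *sizajobnezis*.

sizajobnezis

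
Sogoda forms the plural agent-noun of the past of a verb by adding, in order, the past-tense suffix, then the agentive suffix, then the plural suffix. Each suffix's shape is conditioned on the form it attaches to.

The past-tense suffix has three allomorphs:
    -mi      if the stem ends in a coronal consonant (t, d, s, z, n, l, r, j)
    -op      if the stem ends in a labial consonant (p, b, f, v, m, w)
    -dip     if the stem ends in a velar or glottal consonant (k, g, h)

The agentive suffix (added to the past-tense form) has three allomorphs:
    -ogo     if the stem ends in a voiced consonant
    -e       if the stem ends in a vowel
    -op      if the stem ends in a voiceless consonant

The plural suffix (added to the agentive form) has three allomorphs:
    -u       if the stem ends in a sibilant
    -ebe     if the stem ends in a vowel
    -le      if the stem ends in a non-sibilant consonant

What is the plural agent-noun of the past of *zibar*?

Since the final consonant of *zibar* is /r/ (coronal), it takes -mi, giving *zibarmi*.
The final sound of the past-tense form *zibarmi* is /i/, which is a vowel, so the agentive suffix is -e, giving *zibarmie*.
The final sound of the agentive form *zibarmie* is /e/, which is a vowel, so the plural suffix is -ebe, giving *zibarmieebe*.

zibarmieebe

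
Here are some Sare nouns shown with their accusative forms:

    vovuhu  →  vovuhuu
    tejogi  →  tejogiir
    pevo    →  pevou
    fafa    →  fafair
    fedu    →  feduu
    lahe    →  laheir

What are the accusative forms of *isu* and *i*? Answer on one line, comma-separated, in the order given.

The alternation tracks the last vowel of the stem — -u when the last vowel of the stem is a rounded vowel (*vovuhu*, *pevo*, *fedu*); -ir when the last vowel of the stem is an unrounded vowel (*tejogi*, *fafa*, *lahe*).
The last vowel of *isu* is /u/, which is a rounded vowel, so the suffix is -u, giving *isuu*.
Since the last vowel of *i* is /i/ (an unrounded vowel), it takes -ir, giving *iir*.

isuu, iir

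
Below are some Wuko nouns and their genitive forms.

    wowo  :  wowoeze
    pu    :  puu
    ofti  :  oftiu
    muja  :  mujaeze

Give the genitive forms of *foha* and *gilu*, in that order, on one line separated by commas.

fohaeze, giluu

Looking at the last vowel of each stem: -u when the last vowel of the stem is a high vowel (*pu*, *ofti*); -eze when the last vowel of the stem is a non-high vowel (*wowo*, *muja*).
*foha* — last vowel /a/ (a non-high vowel) → -eze → *fohaeze*.
The last vowel of *gilu* is /u/, which is a high vowel, so the suffix is -u, giving *giluu*.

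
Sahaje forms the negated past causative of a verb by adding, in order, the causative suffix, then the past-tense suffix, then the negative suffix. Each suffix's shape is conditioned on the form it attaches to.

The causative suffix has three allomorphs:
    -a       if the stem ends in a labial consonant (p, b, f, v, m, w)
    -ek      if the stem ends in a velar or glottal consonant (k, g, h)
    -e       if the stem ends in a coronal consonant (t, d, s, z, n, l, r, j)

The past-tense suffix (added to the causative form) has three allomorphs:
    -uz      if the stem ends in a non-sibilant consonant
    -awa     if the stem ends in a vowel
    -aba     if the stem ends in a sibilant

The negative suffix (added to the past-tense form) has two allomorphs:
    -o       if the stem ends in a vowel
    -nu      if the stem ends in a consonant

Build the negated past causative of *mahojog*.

*mahojog*: final consonant = /g/, velar/glottal → -ek → *mahojogek*.
The causative form *mahojogek*: final sound = /k/, a non-sibilant consonant → -uz → *mahojogekuz*.
Since the final sound of the past-tense form *mahojogekuz* is /z/ (a consonant), it takes -nu, giving *mahojogekuznu*.

mahojogekuznu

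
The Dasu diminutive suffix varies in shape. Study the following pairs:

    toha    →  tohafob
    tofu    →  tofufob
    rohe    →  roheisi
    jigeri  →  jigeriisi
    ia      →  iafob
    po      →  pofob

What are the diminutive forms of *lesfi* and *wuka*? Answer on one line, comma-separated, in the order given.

lesfiisi, wukafob

Looking at the last vowel of each stem: -isi when the last vowel of the stem is a front vowel (*rohe*, *jigeri*); -fob when the last vowel of the stem is a back vowel (*toha*, *tofu*, *ia*, *po*).
Since the last vowel of *lesfi* is /i/ (a front vowel), it takes -isi, giving *lesfiisi*.
*wuka*: last vowel = /a/, a back vowel → -fob → *wukafob*.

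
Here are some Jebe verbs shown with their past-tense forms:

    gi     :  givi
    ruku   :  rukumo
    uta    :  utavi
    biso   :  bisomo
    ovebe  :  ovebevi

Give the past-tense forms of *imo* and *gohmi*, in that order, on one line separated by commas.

The pattern is rounding harmony: -mo when the last vowel of the stem is a rounded vowel (*ruku*, *biso*); -vi when the last vowel of the stem is an unrounded vowel (*gi*, *uta*, *ovebe*).
Since the last vowel of *imo* is /o/ (a rounded vowel), it takes -mo, giving *imomo*.
Since the last vowel of *gohmi* is /i/ (an unrounded vowel), it takes -vi, giving *gohmivi*.

imomo, gohmivi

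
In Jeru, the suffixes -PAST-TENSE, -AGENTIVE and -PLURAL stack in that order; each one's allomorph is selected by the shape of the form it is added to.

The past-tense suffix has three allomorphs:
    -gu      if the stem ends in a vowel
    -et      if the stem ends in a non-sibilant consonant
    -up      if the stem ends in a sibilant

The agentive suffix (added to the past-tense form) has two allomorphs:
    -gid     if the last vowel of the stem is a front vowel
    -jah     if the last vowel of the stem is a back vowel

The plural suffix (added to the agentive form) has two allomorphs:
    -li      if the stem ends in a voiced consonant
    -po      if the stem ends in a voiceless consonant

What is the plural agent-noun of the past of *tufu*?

tufugujahpo

*tufu* — final sound /u/ (a vowel) → -gu → *tufugu*.
The last vowel of the past-tense form *tufugu* is /u/, which is a back vowel, so the agentive suffix is -jah, giving *tufugujah*.
The agentive form *tufugujah*: final consonant = /h/, voiceless → -po → *tufugujahpo*.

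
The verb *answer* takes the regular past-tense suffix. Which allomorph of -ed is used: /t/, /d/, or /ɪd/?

/d/

The stem *answer* ends in a voiced sound other than /d/.
The -ed suffix is realized as /ɪd/ after /t, d/; as /t/ after other voiceless consonants; and as /d/ after other voiced sounds.
So -ed on *answer* is pronounced /d/.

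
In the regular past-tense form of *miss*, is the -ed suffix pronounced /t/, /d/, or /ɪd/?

/t/

The stem *miss* ends in a voiceless consonant other than /t/.
The -ed suffix is realized as /ɪd/ after /t, d/; as /t/ after other voiceless consonants; and as /d/ after other voiced sounds.
So -ed on *miss* is pronounced /t/.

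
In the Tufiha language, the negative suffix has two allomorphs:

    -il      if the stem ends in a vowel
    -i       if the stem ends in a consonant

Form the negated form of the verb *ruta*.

*ruta*: final sound = /a/, a vowel → -il → *rutail*.

rutail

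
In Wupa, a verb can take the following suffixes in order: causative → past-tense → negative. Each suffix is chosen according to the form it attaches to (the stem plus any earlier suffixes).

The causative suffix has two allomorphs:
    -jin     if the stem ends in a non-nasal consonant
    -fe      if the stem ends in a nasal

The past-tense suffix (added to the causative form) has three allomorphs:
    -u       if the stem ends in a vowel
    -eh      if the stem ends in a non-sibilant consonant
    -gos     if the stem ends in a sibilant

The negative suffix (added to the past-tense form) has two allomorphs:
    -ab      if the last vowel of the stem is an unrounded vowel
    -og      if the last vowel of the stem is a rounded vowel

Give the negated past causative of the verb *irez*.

The final consonant of *irez* is /z/, which is non-nasal, so the causative suffix is -jin, giving *irezjin*.
The causative form *irezjin* — final sound /n/ (a non-sibilant consonant) → -eh → *irezjineh*.
Since the last vowel of the past-tense form *irezjineh* is /e/ (an unrounded vowel), it takes -ab, giving *irezjinehab*.

irezjinehab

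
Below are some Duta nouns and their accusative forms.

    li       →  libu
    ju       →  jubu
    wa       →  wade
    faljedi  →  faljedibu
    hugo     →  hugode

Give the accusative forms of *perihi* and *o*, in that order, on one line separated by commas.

perihibu, ode

The alternation tracks the last vowel of the stem — -bu when the last vowel of the stem is a high vowel (*li*, *ju*, *faljedi*); -de when the last vowel of the stem is a non-high vowel (*wa*, *hugo*).
*perihi*: last vowel = /i/, a high vowel → -bu → *perihibu*.
The last vowel of *o* is /o/, which is a non-high vowel, so the suffix is -de, giving *ode*.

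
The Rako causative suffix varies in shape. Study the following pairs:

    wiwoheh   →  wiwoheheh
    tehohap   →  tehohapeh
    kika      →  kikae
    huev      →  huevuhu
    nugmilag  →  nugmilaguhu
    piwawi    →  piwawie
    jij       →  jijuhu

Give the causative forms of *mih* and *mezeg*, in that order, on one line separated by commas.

The suffix is conditioned by the final sound: -eh when the stem ends in a voiceless consonant (*wiwoheh*, *tehohap*); -uhu when the stem ends in a voiced consonant (*huev*, *nugmilag*, *jij*); -e when the stem ends in a vowel (*kika*, *piwawi*).
*mih*: final sound = /h/, a voiceless consonant → -eh → *miheh*.
*mezeg* — final sound /g/ (a voiced consonant) → -uhu → *mezeguhu*.

miheh, mezeguhu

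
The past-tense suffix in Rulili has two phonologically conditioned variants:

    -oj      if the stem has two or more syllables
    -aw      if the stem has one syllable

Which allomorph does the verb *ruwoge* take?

-oj

*ruwoge* has 3 syllables, so the suffix is -oj.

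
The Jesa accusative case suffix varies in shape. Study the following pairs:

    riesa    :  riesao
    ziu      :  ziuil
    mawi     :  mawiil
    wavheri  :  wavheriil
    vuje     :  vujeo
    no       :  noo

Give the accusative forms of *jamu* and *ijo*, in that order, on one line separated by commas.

The pattern is height harmony: -il when the last vowel of the stem is a high vowel (*ziu*, *mawi*, *wavheri*); -o when the last vowel of the stem is a non-high vowel (*riesa*, *vuje*, *no*).
The last vowel of *jamu* is /u/, which is a high vowel, so the suffix is -il, giving *jamuil*.
The last vowel of *ijo* is /o/, which is a non-high vowel, so the suffix is -o, giving *ijoo*.

jamuil, ijoo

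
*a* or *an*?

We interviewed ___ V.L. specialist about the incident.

a

The indefinite article is chosen by the initial *sound* of the following word, not its spelling.
The initialism *V.L.* is read letter by letter; the first letter, V, is pronounced /viː/, which begins with a consonant sound.
So the article is *a*: We interviewed a V.L. specialist about the incident.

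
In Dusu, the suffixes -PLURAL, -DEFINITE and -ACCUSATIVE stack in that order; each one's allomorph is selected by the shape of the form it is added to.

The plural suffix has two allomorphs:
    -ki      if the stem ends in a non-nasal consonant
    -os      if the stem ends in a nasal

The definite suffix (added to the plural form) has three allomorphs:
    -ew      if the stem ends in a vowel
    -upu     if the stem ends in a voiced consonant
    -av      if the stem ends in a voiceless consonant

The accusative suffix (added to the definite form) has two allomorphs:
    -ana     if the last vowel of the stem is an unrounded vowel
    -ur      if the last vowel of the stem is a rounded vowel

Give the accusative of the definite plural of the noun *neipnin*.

The final consonant of *neipnin* is /n/, which is a nasal, so the plural suffix is -os, giving *neipninos*.
The plural form *neipninos* — final sound /s/ (a voiceless consonant) → -av → *neipninosav*.
The definite form *neipninosav* — last vowel /a/ (an unrounded vowel) → -ana → *neipninosavana*.

neipninosavana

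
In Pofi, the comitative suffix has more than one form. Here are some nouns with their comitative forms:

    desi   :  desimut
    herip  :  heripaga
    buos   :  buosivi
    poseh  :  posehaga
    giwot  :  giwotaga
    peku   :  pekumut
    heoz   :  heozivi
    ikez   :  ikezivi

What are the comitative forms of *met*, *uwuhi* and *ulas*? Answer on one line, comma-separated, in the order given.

The suffix is conditioned by the final sound: -ivi when the stem ends in a sibilant (*buos*, *heoz*, *ikez*); -aga when the stem ends in a non-sibilant consonant (*herip*, *poseh*, *giwot*); -mut when the stem ends in a vowel (*desi*, *peku*).
The final sound of *met* is /t/, which is a non-sibilant consonant, so the suffix is -aga, giving *metaga*.
The final sound of *uwuhi* is /i/, which is a vowel, so the suffix is -mut, giving *uwuhimut*.
*ulas*: final sound = /s/, a sibilant → -ivi → *ulasivi*.

metaga, uwuhimut, ulasivi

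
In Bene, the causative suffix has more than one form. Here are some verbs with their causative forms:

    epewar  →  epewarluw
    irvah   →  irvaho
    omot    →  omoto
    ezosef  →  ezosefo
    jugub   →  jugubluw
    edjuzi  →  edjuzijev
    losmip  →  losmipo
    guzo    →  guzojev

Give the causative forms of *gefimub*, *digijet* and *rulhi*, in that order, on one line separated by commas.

The suffix is conditioned by the final sound: -o when the stem ends in a voiceless consonant (*irvah*, *omot*, *ezosef*, *losmip*); -luw when the stem ends in a voiced consonant (*epewar*, *jugub*); -jev when the stem ends in a vowel (*edjuzi*, *guzo*).
*gefimub*: final sound = /b/, a voiced consonant → -luw → *gefimubluw*.
Since the final sound of *digijet* is /t/ (a voiceless consonant), it takes -o, giving *digijeto*.
Since the final sound of *rulhi* is /i/ (a vowel), it takes -jev, giving *rulhijev*.

gefimubluw, digijeto, rulhijev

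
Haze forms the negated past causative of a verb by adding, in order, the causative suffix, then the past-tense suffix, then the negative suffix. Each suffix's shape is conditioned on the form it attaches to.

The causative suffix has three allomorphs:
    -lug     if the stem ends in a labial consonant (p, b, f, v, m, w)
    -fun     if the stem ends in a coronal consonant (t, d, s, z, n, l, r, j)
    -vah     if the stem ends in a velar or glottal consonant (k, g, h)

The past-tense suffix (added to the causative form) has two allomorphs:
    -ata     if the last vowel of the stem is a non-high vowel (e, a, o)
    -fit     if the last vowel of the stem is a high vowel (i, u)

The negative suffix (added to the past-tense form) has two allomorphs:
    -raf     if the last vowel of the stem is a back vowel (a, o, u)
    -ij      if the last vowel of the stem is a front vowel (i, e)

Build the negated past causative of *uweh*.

uwehvahataraf

*uweh* — final consonant /h/ (velar/glottal) → -vah → *uwehvah*.
The causative form *uwehvah* — last vowel /a/ (a non-high vowel) → -ata → *uwehvahata*.
The past-tense form *uwehvahata*: last vowel = /a/, a back vowel → -raf → *uwehvahataraf*.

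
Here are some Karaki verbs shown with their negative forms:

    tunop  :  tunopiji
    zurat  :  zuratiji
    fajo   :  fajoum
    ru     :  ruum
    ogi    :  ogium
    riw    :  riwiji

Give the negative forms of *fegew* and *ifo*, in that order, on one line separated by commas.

fegewiji, ifoum

The suffix is conditioned by the final sound: -iji when the stem ends in a consonant (*tunop*, *zurat*, *riw*); -um when the stem ends in a vowel (*fajo*, *ru*, *ogi*).
*fegew*: final sound = /w/, a consonant → -iji → *fegewiji*.
The final sound of *ifo* is /o/, which is a vowel, so the suffix is -um, giving *ifoum*.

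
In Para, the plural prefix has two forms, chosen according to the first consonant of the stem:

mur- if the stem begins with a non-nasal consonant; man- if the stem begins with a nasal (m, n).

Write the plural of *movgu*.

*movgu*: first consonant = /m/, a nasal → man- → *manmovgu*.

manmovgu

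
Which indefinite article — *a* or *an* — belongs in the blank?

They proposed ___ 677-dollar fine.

The indefinite article is chosen by the initial *sound* of the following word, not its spelling.
The number *677* is spoken "six hundred …", beginning with /sɪks/ — a consonant sound.
So the article is *a*: They proposed a 677-dollar fine.

a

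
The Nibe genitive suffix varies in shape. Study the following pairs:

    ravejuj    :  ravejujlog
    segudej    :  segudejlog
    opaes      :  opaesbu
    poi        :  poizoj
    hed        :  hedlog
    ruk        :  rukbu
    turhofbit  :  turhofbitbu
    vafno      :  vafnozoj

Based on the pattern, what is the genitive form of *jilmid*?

The pattern is voicing of the final sound: -bu when the stem ends in a voiceless consonant (*opaes*, *ruk*, *turhofbit*); -log when the stem ends in a voiced consonant (*ravejuj*, *segudej*, *hed*); -zoj when the stem ends in a vowel (*poi*, *vafno*).
The final sound of *jilmid* is /d/, which is a voiced consonant, so the suffix is -log, giving *jilmidlog*.

jilmidlog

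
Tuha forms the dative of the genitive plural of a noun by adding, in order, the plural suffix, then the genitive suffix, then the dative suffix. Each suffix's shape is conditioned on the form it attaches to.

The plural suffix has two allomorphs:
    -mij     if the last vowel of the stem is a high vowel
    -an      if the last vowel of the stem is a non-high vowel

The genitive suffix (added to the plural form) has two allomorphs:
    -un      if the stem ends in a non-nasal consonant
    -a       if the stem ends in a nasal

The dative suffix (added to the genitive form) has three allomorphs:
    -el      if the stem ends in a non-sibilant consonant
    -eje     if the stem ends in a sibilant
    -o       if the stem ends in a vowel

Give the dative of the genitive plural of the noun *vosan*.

Since the last vowel of *vosan* is /a/ (a non-high vowel), it takes -an, giving *vosanan*.
The plural form *vosanan*: final consonant = /n/, a nasal → -a → *vosanana*.
The genitive form *vosanana*: final sound = /a/, a vowel → -o → *vosananao*.

vosananao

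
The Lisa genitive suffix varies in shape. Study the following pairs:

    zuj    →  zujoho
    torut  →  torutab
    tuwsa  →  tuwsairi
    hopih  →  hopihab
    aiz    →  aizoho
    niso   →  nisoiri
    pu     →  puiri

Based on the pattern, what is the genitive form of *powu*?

Looking at the final sound of each stem: -ab when the stem ends in a voiceless consonant (*torut*, *hopih*); -oho when the stem ends in a voiced consonant (*zuj*, *aiz*); -iri when the stem ends in a vowel (*tuwsa*, *niso*, *pu*).
*powu* — final sound /u/ (a vowel) → -iri → *powuiri*.

powuiri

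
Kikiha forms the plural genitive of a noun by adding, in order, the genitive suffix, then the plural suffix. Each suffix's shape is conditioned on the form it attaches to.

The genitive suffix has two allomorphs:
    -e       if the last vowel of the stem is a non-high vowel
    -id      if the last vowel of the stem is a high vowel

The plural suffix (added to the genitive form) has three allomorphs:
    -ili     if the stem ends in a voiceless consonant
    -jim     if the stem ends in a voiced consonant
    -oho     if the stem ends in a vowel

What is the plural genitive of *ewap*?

ewapeoho

Since the last vowel of *ewap* is /a/ (a non-high vowel), it takes -e, giving *ewape*.
The final sound of the genitive form *ewape* is /e/, which is a vowel, so the plural suffix is -oho, giving *ewapeoho*.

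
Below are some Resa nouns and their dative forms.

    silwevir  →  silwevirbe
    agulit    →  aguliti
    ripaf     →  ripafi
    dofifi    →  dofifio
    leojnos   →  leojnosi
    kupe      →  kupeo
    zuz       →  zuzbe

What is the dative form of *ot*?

The suffix is conditioned by the final sound: -i when the stem ends in a voiceless consonant (*agulit*, *ripaf*, *leojnos*); -be when the stem ends in a voiced consonant (*silwevir*, *zuz*); -o when the stem ends in a vowel (*dofifi*, *kupe*).
*ot* — final sound /t/ (a voiceless consonant) → -i → *oti*.

oti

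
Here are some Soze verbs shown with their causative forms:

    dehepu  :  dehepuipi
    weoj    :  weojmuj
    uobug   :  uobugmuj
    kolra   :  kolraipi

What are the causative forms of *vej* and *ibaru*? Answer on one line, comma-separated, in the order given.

vejmuj, ibaruipi

Looking at the final sound of each stem: -muj when the stem ends in a consonant (*weoj*, *uobug*); -ipi when the stem ends in a vowel (*dehepu*, *kolra*).
*vej* — final sound /j/ (a consonant) → -muj → *vejmuj*.
Since the final sound of *ibaru* is /u/ (a vowel), it takes -ipi, giving *ibaruipi*.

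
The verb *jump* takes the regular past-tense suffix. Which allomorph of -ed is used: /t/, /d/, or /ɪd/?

The stem *jump* ends in a voiceless consonant other than /t/.
The -ed suffix is realized as /ɪd/ after /t, d/; as /t/ after other voiceless consonants; and as /d/ after other voiced sounds.
So -ed on *jump* is pronounced /t/.

/t/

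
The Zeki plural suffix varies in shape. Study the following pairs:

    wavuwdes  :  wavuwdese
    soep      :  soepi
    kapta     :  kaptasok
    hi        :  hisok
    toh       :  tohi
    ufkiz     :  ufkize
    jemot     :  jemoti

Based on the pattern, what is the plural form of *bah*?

The alternation tracks the final sound of the stem — -e when the stem ends in a sibilant (*wavuwdes*, *ufkiz*); -i when the stem ends in a non-sibilant consonant (*soep*, *toh*, *jemot*); -sok when the stem ends in a vowel (*kapta*, *hi*).
The final sound of *bah* is /h/, which is a non-sibilant consonant, so the suffix is -i, giving *bahi*.

bahi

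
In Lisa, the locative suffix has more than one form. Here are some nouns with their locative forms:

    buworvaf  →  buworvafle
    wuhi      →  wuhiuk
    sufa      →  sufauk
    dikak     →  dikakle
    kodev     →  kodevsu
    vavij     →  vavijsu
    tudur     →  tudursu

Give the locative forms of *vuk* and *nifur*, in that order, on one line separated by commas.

vukle, nifursu

The alternation tracks the final sound of the stem — -le when the stem ends in a voiceless consonant (*buworvaf*, *dikak*); -su when the stem ends in a voiced consonant (*kodev*, *vavij*, *tudur*); -uk when the stem ends in a vowel (*wuhi*, *sufa*).
*vuk* — final sound /k/ (a voiceless consonant) → -le → *vukle*.
*nifur* — final sound /r/ (a voiced consonant) → -su → *nifursu*.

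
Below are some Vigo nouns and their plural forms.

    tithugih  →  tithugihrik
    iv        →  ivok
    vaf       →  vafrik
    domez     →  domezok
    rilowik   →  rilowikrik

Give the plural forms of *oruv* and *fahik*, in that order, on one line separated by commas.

The alternation tracks the final consonant of the stem — -rik when the stem ends in a voiceless consonant (*tithugih*, *vaf*, *rilowik*); -ok when the stem ends in a voiced consonant (*iv*, *domez*).
Since the final consonant of *oruv* is /v/ (voiced), it takes -ok, giving *oruvok*.
The final consonant of *fahik* is /k/, which is voiceless, so the suffix is -rik, giving *fahikrik*.

oruvok, fahikrik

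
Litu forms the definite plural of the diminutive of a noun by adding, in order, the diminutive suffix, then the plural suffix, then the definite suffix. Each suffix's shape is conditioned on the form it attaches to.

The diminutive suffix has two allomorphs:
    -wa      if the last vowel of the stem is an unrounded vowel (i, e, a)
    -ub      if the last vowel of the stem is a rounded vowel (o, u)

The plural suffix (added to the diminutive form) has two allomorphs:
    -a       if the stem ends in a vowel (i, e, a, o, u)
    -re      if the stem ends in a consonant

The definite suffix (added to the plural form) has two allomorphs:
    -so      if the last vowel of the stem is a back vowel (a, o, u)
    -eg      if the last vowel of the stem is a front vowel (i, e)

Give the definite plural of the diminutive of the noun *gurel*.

The last vowel of *gurel* is /e/, which is an unrounded vowel, so the diminutive suffix is -wa, giving *gurelwa*.
The final sound of the diminutive form *gurelwa* is /a/, which is a vowel, so the plural suffix is -a, giving *gurelwaa*.
The last vowel of the plural form *gurelwaa* is /a/, which is a back vowel, so the definite suffix is -so, giving *gurelwaaso*.

gurelwaaso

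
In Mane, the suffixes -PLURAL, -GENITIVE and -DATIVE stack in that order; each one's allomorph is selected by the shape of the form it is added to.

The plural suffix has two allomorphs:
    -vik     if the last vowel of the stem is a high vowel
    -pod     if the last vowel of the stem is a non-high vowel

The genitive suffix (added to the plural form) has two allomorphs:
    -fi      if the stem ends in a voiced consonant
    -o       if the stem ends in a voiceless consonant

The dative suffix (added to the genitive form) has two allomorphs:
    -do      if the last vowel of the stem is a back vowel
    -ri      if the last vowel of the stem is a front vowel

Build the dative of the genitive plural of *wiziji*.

wizijivikodo

*wiziji* — last vowel /i/ (a high vowel) → -vik → *wizijivik*.
The plural form *wizijivik* — final consonant /k/ (voiceless) → -o → *wizijiviko*.
The genitive form *wizijiviko*: last vowel = /o/, a back vowel → -do → *wizijivikodo*.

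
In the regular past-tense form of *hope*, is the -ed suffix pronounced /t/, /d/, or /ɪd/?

/t/

The stem *hope* ends in a voiceless consonant other than /t/.
The -ed suffix is realized as /ɪd/ after /t, d/; as /t/ after other voiceless consonants; and as /d/ after other voiced sounds.
So -ed on *hope* is pronounced /t/.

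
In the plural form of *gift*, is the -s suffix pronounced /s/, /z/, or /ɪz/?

/s/

The stem *gift* ends in a voiceless non-sibilant consonant.
The plural suffix surfaces as /ɪz/ after sibilants, /s/ after other voiceless consonants, and /z/ after other voiced sounds.
So the plural -s on *gift* is pronounced /s/.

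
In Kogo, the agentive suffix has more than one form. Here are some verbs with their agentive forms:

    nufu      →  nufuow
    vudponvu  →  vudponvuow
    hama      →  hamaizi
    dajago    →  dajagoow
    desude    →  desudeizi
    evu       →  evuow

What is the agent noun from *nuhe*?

nuheizi

The alternation tracks the last vowel of the stem — -ow when the last vowel of the stem is a rounded vowel (*nufu*, *vudponvu*, *dajago*, *evu*); -izi when the last vowel of the stem is an unrounded vowel (*hama*, *desude*).
*nuhe*: last vowel = /e/, an unrounded vowel → -izi → *nuheizi*.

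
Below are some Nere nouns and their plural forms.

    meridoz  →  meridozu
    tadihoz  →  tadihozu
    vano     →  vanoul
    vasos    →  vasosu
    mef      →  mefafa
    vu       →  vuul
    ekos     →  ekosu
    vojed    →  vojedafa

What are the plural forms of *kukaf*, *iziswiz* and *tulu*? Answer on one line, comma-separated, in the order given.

kukafafa, iziswizu, tuluul

The alternation tracks the final sound of the stem — -u when the stem ends in a sibilant (*meridoz*, *tadihoz*, *vasos*, *ekos*); -afa when the stem ends in a non-sibilant consonant (*mef*, *vojed*); -ul when the stem ends in a vowel (*vano*, *vu*).
Since the final sound of *kukaf* is /f/ (a non-sibilant consonant), it takes -afa, giving *kukafafa*.
Since the final sound of *iziswiz* is /z/ (a sibilant), it takes -u, giving *iziswizu*.
The final sound of *tulu* is /u/, which is a vowel, so the suffix is -ul, giving *tuluul*.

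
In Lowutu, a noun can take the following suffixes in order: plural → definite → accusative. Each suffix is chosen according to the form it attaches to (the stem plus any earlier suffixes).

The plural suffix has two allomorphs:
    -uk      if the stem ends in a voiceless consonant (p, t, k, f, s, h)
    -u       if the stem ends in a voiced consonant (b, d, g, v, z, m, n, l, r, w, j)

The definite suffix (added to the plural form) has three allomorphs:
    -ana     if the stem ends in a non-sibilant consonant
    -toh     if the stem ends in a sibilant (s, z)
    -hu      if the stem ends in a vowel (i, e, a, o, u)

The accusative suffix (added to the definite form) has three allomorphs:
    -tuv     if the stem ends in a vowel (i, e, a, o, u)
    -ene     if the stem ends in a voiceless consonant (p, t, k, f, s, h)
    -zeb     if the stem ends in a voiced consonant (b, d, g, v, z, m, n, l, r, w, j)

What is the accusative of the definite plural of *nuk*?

*nuk* — final consonant /k/ (voiceless) → -uk → *nukuk*.
The plural form *nukuk*: final sound = /k/, a non-sibilant consonant → -ana → *nukukana*.
Since the final sound of the definite form *nukukana* is /a/ (a vowel), it takes -tuv, giving *nukukanatuv*.

nukukanatuv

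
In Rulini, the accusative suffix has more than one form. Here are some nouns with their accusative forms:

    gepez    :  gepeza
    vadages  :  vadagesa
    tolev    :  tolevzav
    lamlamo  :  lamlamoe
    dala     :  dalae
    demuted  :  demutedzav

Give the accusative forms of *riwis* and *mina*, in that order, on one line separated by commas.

riwisa, minae

The alternation tracks the final sound of the stem — -a when the stem ends in a sibilant (*gepez*, *vadages*); -zav when the stem ends in a non-sibilant consonant (*tolev*, *demuted*); -e when the stem ends in a vowel (*lamlamo*, *dala*).
Since the final sound of *riwis* is /s/ (a sibilant), it takes -a, giving *riwisa*.
The final sound of *mina* is /a/, which is a vowel, so the suffix is -e, giving *minae*.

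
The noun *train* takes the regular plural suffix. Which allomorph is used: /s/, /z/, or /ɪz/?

/z/

The stem *train* ends in a voiced non-sibilant sound.
The plural suffix surfaces as /ɪz/ after sibilants, /s/ after other voiceless consonants, and /z/ after other voiced sounds.
So the plural -s on *train* is pronounced /z/.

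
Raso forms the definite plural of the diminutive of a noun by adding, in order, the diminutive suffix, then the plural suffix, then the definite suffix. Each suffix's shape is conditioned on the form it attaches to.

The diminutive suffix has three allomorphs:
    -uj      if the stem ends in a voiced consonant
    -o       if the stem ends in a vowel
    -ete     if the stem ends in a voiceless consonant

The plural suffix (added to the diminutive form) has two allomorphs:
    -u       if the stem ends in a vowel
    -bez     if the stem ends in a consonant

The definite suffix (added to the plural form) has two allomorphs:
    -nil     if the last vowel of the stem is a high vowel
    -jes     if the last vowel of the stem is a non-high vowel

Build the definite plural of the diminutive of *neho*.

Since the final sound of *neho* is /o/ (a vowel), it takes -o, giving *nehoo*.
The final sound of the diminutive form *nehoo* is /o/, which is a vowel, so the plural suffix is -u, giving *nehoou*.
The last vowel of the plural form *nehoou* is /u/, which is a high vowel, so the definite suffix is -nil, giving *nehoounil*.

nehoounil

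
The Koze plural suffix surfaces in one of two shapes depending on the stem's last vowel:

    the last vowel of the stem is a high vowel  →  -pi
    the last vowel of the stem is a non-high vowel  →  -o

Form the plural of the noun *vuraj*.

vurajo

*vuraj*: last vowel = /a/, a non-high vowel → -o → *vurajo*.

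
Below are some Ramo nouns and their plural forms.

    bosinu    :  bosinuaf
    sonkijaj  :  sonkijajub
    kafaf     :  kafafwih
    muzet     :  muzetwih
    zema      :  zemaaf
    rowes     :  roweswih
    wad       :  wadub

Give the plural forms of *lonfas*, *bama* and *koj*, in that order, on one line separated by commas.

lonfaswih, bamaaf, kojub

Looking at the final sound of each stem: -wih when the stem ends in a voiceless consonant (*kafaf*, *muzet*, *rowes*); -ub when the stem ends in a voiced consonant (*sonkijaj*, *wad*); -af when the stem ends in a vowel (*bosinu*, *zema*).
Since the final sound of *lonfas* is /s/ (a voiceless consonant), it takes -wih, giving *lonfaswih*.
*bama* — final sound /a/ (a vowel) → -af → *bamaaf*.
*koj* — final sound /j/ (a voiced consonant) → -ub → *kojub*.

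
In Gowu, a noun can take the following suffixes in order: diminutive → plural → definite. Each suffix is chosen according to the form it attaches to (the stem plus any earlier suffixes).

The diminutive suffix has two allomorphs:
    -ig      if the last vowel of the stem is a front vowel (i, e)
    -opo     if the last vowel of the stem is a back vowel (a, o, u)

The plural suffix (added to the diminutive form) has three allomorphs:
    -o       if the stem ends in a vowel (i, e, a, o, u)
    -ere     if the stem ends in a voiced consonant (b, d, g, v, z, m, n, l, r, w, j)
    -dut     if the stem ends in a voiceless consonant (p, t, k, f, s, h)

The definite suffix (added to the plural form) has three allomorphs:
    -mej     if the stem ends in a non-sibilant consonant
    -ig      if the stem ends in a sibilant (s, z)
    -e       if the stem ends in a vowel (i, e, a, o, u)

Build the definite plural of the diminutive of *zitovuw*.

zitovuwopooe

The last vowel of *zitovuw* is /u/, which is a back vowel, so the diminutive suffix is -opo, giving *zitovuwopo*.
The diminutive form *zitovuwopo* — final sound /o/ (a vowel) → -o → *zitovuwopoo*.
The final sound of the plural form *zitovuwopoo* is /o/, which is a vowel, so the definite suffix is -e, giving *zitovuwopooe*.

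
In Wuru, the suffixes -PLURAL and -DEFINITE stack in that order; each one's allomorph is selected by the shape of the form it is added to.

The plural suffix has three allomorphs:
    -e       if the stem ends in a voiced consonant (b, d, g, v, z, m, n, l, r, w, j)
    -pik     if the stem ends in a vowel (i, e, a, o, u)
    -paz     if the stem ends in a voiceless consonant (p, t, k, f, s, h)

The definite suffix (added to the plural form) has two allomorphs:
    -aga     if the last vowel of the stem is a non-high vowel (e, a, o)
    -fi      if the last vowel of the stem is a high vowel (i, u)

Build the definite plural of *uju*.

ujupikfi

*uju* — final sound /u/ (a vowel) → -pik → *ujupik*.
The plural form *ujupik* — last vowel /i/ (a high vowel) → -fi → *ujupikfi*.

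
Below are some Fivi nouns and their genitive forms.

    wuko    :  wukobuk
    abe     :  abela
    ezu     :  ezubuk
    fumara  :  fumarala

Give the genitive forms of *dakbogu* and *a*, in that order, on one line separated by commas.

Looking at the last vowel of each stem: -buk when the last vowel of the stem is a rounded vowel (*wuko*, *ezu*); -la when the last vowel of the stem is an unrounded vowel (*abe*, *fumara*).
*dakbogu*: last vowel = /u/, a rounded vowel → -buk → *dakbogubuk*.
Since the last vowel of *a* is /a/ (an unrounded vowel), it takes -la, giving *ala*.

dakbogubuk, ala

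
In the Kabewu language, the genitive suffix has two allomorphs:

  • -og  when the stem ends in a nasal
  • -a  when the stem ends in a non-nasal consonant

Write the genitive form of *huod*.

huoda

*huod* — final consonant /d/ (non-nasal) → -a → *huoda*.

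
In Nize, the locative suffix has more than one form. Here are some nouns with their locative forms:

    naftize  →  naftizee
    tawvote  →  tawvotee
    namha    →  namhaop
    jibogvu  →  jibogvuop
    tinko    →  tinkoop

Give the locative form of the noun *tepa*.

The pattern is front/back vowel harmony: -e when the last vowel of the stem is a front vowel (*naftize*, *tawvote*); -op when the last vowel of the stem is a back vowel (*namha*, *jibogvu*, *tinko*).
*tepa*: last vowel = /a/, a back vowel → -op → *tepaop*.

tepaop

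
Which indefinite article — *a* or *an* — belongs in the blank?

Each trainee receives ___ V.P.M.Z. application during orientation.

The indefinite article is chosen by the initial *sound* of the following word, not its spelling.
The initialism *V.P.M.Z.* is read letter by letter; the first letter, V, is pronounced /viː/, which begins with a consonant sound.
So the article is *a*: Each trainee receives a V.P.M.Z. application during orientation.

a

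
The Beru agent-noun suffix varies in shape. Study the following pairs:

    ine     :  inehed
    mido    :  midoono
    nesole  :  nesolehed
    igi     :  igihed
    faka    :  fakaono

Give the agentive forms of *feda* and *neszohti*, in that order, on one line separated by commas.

The alternation tracks the last vowel of the stem — -hed when the last vowel of the stem is a front vowel (*ine*, *nesole*, *igi*); -ono when the last vowel of the stem is a back vowel (*mido*, *faka*).
*feda* — last vowel /a/ (a back vowel) → -ono → *fedaono*.
*neszohti* — last vowel /i/ (a front vowel) → -hed → *neszohtihed*.

fedaono, neszohtihed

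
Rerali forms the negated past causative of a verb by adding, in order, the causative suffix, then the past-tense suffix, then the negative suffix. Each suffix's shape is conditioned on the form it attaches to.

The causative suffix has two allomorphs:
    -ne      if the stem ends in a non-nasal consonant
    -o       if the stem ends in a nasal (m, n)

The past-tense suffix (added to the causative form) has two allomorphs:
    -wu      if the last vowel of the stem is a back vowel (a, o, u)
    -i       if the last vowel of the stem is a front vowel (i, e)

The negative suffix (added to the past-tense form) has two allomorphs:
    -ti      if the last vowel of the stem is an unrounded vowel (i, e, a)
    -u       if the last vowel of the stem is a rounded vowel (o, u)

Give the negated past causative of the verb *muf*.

mufneiti

Since the final consonant of *muf* is /f/ (non-nasal), it takes -ne, giving *mufne*.
Since the last vowel of the causative form *mufne* is /e/ (a front vowel), it takes -i, giving *mufnei*.
The last vowel of the past-tense form *mufnei* is /i/, which is an unrounded vowel, so the negative suffix is -ti, giving *mufneiti*.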